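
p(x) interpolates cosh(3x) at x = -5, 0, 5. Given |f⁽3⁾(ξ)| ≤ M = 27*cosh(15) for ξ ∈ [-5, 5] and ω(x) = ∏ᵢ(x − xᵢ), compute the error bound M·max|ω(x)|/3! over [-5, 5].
125*sqrt(3)*cosh(15)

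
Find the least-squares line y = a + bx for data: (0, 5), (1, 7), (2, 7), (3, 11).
a = 24/5, b = 9/5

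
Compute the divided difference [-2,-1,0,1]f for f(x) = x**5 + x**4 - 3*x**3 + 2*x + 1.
0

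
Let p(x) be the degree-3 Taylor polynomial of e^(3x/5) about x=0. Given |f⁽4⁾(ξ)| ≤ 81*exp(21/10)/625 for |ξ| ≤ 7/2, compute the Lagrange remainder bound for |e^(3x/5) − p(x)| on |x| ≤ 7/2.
64827*exp(21/10)/80000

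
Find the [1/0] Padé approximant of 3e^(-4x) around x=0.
3 - 12*x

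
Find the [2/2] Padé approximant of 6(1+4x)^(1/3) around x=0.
(224*x**2/9 + 28*x + 6)/(40*x**2/27 + 10*x/3 + 1)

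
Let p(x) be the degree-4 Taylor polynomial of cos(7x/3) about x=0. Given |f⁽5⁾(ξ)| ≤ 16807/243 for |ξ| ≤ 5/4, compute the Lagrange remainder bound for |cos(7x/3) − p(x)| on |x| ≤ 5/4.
10504375/5971968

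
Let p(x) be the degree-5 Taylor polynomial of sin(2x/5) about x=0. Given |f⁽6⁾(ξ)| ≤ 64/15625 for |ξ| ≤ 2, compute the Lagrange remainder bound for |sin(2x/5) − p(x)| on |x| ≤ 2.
256/703125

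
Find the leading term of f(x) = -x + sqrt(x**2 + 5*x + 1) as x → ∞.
5/2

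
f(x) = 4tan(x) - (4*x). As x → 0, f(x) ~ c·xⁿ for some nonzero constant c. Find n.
3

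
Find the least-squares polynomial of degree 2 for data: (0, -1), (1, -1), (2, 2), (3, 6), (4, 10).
-46/35 + (23/70)x + (9/14)x²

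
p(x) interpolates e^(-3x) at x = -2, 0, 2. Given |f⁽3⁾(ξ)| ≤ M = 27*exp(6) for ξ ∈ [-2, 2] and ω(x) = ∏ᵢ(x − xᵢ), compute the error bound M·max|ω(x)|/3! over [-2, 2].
8*sqrt(3)*exp(6)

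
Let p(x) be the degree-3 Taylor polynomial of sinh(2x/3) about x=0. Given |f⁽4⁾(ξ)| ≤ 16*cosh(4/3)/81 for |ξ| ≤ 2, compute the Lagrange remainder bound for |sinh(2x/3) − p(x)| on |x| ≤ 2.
32*cosh(4/3)/243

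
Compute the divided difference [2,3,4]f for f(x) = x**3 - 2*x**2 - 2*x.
7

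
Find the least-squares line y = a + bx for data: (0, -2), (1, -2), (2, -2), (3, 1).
a = -13/5, b = 9/10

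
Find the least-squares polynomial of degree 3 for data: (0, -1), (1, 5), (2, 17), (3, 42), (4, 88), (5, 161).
-41/42 + (1331/252)x + (-23/42)x² + (43/36)x³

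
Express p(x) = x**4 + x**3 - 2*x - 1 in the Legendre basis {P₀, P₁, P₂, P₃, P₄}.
(-4/5)P₀ + (-7/5)P₁ + (4/7)P₂ + (2/5)P₃ + (8/35)P₄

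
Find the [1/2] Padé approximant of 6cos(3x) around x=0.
6/(9*x**2/2 + 1)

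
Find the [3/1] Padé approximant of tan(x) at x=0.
x**3/3 + x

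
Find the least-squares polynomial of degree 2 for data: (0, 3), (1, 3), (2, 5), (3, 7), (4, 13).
109/35 + (-36/35)x + (6/7)x²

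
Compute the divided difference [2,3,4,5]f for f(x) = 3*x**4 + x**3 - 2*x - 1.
43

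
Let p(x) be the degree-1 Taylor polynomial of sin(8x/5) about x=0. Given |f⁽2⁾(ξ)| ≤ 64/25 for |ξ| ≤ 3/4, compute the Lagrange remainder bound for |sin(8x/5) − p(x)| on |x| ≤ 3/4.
18/25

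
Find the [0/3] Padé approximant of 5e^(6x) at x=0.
5/(-36*x**3 + 18*x**2 - 6*x + 1)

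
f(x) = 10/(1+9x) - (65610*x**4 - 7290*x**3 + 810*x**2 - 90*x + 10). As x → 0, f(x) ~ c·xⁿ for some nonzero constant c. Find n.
5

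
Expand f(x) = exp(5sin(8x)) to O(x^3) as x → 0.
1 + 40*x + 800*x**2 + O(x**3)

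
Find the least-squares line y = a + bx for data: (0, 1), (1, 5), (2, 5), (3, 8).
a = 8/5, b = 21/10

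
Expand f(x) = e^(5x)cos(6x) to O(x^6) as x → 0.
1 + 5*x - 11*x**2/2 - 415*x**3/6 - 3479*x**4/24 - 1895*x**5/24 + O(x**6)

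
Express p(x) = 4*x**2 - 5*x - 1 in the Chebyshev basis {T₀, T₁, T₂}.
T₀ + (-5)T₁ + (2)T₂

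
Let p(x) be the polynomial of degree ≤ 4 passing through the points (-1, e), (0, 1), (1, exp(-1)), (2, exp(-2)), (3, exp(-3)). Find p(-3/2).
(-420*exp(3) - 180*e + 35 + 378*exp(2) + 315*exp(4))*exp(-3)/128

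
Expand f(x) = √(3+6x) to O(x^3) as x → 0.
sqrt(3) + sqrt(3)*x - sqrt(3)*x**2/2 + O(x**3)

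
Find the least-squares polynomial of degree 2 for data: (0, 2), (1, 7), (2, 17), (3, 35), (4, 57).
2 + (9/5)x + (3)x²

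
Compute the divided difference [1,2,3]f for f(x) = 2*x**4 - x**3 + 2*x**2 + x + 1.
46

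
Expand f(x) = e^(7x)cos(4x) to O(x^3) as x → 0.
1 + 7*x + 33*x**2/2 + O(x**3)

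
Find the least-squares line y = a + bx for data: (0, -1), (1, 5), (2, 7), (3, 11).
a = -1/5, b = 19/5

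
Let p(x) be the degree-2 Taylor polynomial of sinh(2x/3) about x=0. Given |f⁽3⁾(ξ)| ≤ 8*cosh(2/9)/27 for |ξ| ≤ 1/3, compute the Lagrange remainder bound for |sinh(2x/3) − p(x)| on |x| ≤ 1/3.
4*cosh(2/9)/2187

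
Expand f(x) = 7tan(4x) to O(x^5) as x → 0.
28*x + 448*x**3/3 + O(x**5)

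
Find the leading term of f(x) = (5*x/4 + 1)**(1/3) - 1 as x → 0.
5*x/12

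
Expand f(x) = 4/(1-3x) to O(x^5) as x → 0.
4 + 12*x + 36*x**2 + 108*x**3 + 324*x**4 + O(x**5)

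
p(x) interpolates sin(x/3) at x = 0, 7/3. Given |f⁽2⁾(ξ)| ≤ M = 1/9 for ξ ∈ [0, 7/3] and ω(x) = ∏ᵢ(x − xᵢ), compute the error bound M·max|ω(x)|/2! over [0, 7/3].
49/648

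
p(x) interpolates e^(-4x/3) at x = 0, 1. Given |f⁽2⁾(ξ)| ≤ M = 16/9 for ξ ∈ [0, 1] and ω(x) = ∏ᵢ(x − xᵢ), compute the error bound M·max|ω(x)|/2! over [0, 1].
2/9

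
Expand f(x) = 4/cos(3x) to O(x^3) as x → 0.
4 + 18*x**2 + O(x**3)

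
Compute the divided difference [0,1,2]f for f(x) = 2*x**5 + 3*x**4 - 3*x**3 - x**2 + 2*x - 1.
41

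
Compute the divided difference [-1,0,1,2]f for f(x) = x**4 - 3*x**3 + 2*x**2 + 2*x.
-1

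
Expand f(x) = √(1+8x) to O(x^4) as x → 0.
1 + 4*x - 8*x**2 + 32*x**3 + O(x**4)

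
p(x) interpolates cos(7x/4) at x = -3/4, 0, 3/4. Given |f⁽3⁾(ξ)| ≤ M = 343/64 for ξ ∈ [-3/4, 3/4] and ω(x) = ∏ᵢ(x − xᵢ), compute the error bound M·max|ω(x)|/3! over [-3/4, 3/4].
343*sqrt(3)/4096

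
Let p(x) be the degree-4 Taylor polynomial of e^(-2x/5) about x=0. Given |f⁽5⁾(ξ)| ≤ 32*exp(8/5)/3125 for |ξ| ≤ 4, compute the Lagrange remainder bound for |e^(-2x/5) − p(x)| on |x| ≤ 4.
4096*exp(8/5)/46875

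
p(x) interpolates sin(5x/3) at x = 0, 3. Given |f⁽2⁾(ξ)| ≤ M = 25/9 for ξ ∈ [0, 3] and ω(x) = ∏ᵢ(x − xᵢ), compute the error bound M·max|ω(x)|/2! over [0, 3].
25/8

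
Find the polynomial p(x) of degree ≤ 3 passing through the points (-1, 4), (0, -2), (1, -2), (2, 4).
3*x**2 - 3*x - 2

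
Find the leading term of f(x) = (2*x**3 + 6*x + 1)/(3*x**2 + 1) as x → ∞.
2*x/3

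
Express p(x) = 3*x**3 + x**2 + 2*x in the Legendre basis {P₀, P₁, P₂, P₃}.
(1/3)P₀ + (19/5)P₁ + (2/3)P₂ + (6/5)P₃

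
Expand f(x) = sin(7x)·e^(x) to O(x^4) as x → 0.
7*x + 7*x**2 - 161*x**3/3 + O(x**4)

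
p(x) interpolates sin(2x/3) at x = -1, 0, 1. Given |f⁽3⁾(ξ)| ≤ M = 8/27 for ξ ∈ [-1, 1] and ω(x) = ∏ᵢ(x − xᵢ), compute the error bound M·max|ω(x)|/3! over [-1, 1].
8*sqrt(3)/729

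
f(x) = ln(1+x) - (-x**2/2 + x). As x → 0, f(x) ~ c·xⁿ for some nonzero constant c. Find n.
3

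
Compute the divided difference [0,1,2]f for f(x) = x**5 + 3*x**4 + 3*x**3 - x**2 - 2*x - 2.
44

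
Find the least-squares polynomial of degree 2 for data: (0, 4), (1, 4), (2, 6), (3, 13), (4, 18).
131/35 + (-41/70)x + (15/14)x²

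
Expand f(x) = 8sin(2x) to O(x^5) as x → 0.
16*x - 32*x**3/3 + O(x**5)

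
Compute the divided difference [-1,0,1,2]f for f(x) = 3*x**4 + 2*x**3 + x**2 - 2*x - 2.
8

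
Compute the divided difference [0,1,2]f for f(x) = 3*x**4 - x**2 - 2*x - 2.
20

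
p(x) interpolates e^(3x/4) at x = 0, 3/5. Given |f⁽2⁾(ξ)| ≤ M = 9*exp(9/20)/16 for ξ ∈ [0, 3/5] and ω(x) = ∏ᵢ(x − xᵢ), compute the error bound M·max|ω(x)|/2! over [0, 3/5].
81*exp(9/20)/3200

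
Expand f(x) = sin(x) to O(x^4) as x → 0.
x - x**3/6 + O(x**4)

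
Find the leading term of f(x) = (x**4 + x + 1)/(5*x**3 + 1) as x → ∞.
x/5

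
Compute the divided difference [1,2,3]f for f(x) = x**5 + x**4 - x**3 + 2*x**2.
111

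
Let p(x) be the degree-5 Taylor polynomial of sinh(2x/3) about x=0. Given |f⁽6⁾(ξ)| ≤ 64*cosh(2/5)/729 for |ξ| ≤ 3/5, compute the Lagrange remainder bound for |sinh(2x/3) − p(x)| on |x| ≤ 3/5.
4*cosh(2/5)/703125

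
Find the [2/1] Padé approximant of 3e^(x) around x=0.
(x**2/2 + 2*x + 3)/(1 - x/3)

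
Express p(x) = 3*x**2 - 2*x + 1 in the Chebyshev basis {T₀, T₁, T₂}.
(5/2)T₀ + (-2)T₁ + (3/2)T₂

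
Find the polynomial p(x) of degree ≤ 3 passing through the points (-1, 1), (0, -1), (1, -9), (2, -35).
-2*x**3 - 3*x**2 - 3*x - 1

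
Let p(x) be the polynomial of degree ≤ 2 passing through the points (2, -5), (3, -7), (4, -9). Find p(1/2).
-2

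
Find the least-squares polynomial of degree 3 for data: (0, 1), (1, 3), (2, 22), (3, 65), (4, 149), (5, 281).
58/63 + (-260/189)x + (35/18)x² + (103/54)x³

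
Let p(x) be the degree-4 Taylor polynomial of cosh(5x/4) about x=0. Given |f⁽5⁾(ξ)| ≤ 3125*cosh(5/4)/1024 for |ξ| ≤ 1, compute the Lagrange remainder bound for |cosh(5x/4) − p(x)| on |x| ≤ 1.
625*cosh(5/4)/24576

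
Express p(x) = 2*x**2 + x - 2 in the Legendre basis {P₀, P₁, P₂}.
(-4/3)P₀ + P₁ + (4/3)P₂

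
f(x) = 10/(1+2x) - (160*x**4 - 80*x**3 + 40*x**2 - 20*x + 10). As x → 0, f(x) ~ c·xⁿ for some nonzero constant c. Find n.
5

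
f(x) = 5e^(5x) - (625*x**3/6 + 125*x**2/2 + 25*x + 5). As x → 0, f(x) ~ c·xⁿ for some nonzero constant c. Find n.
4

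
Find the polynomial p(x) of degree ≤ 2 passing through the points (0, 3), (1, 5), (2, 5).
-x**2 + 3*x + 3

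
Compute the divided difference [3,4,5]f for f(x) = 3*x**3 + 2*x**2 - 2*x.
38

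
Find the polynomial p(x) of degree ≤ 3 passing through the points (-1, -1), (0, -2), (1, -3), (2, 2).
x**3 - 2*x - 2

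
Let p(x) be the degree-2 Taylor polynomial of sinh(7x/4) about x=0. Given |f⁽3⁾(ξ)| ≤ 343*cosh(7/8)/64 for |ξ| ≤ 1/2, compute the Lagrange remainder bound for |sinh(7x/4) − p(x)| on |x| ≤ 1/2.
343*cosh(7/8)/3072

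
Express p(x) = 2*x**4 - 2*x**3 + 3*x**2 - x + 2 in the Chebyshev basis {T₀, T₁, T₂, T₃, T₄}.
(17/4)T₀ + (-5/2)T₁ + (5/2)T₂ + (-1/2)T₃ + (1/4)T₄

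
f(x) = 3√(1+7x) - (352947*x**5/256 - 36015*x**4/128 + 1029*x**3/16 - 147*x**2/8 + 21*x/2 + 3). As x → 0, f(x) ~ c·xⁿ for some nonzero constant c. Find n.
6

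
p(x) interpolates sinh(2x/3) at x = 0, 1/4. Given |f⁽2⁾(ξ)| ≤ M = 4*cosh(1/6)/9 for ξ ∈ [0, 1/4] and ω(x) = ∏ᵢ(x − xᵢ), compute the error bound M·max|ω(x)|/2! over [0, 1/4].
cosh(1/6)/288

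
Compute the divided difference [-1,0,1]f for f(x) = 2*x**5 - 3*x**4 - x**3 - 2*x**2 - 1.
-5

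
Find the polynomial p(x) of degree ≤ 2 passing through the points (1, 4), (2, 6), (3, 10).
x**2 - x + 4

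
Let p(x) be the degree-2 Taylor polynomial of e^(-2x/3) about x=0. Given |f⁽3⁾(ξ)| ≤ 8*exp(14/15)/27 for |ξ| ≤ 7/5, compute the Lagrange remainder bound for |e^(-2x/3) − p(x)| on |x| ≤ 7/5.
1372*exp(14/15)/10125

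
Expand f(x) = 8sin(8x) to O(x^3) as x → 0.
64*x + O(x**3)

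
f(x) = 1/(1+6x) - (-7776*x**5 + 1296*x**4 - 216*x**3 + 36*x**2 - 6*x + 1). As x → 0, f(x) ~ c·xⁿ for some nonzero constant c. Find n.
6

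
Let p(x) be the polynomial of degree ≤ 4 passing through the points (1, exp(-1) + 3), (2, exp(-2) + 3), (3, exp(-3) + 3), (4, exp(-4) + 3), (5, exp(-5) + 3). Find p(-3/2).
(-8580*exp(3) - 5460*e + 1155 + 384*exp(5) + 10010*exp(2) + 3003*exp(4))*exp(-5)/128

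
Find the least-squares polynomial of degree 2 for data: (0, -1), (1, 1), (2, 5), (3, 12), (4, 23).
-4/5 + (-1/10)x + (3/2)x²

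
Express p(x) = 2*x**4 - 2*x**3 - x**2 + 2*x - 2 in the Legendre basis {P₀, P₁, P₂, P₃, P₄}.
(-29/15)P₀ + (4/5)P₁ + (10/21)P₂ + (-4/5)P₃ + (16/35)P₄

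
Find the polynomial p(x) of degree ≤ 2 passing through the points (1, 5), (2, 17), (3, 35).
3*x**2 + 3*x - 1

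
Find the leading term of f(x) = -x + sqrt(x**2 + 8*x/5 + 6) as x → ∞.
4/5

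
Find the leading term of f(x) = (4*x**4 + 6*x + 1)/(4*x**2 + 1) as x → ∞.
x**2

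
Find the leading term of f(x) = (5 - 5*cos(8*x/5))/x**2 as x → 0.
32/5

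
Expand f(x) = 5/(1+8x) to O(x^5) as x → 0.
5 - 40*x + 320*x**2 - 2560*x**3 + 20480*x**4 + O(x**5)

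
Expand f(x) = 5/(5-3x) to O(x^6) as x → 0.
1 + 3*x/5 + 9*x**2/25 + 27*x**3/125 + 81*x**4/625 + 243*x**5/3125 + O(x**6)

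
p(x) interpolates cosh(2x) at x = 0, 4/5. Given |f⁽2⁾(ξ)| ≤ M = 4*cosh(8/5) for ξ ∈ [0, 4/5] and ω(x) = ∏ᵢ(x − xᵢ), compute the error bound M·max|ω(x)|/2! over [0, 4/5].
8*cosh(8/5)/25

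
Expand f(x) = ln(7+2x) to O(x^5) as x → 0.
log(7) + 2*x/7 - 2*x**2/49 + 8*x**3/1029 - 4*x**4/2401 + O(x**5)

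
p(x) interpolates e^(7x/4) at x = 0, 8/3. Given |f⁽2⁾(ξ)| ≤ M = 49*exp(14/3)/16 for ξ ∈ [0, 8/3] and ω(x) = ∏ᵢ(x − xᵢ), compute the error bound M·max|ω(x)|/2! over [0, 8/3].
49*exp(14/3)/18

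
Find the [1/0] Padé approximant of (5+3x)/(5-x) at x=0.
4*x/5 + 1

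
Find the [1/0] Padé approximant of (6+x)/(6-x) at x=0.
x/3 + 1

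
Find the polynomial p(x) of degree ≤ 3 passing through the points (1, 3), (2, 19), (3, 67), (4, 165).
3*x**3 - 2*x**2 + x + 1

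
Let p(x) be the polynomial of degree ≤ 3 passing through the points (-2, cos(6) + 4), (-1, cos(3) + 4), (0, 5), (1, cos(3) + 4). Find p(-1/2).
cos(3)/2 - cos(6)/16 + 73/16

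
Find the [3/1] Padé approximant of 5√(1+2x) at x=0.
(-5*x**3/8 + 15*x**2/4 + 45*x/4 + 5)/(5*x/4 + 1)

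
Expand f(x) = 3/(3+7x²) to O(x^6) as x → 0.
1 - 7*x**2/3 + 49*x**4/9 + O(x**6)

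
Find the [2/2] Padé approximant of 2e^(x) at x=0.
(x**2/6 + x + 2)/(x**2/12 - x/2 + 1)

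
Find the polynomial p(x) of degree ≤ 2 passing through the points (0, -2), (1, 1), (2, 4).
3*x - 2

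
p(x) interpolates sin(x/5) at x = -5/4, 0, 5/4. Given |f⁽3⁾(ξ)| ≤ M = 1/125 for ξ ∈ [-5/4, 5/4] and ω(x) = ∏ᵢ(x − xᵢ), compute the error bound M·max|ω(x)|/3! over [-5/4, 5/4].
sqrt(3)/1728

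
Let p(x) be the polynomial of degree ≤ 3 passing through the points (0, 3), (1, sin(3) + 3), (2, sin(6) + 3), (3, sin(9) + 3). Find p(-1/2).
21*sin(6)/16 - 35*sin(3)/16 - 5*sin(9)/16 + 3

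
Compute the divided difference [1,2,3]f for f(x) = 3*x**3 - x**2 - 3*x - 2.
17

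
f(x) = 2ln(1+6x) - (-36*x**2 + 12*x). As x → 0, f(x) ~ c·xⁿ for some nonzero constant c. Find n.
3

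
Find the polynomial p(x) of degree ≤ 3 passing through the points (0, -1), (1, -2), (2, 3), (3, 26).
2*x**3 - 3*x**2 - 1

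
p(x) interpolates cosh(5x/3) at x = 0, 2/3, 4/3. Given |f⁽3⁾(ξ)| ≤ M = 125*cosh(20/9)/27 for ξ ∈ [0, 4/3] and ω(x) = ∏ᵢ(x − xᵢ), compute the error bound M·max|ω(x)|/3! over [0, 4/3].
1000*sqrt(3)*cosh(20/9)/19683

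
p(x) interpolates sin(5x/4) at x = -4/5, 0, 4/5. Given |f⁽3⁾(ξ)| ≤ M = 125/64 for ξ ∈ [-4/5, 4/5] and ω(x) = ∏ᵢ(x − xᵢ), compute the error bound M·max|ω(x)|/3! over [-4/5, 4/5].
sqrt(3)/27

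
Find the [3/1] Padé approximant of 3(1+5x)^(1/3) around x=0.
(-125*x**3/27 + 25*x**2/3 + 15*x + 3)/(10*x/3 + 1)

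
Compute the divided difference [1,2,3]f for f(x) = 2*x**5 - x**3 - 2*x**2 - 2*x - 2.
172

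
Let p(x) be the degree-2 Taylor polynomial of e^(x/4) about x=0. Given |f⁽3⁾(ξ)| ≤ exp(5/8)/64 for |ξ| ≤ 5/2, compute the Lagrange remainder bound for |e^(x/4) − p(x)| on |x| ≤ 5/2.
125*exp(5/8)/3072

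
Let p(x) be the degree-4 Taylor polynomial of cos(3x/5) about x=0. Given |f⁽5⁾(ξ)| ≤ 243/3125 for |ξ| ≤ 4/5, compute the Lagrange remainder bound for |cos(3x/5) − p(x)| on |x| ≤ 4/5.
10368/48828125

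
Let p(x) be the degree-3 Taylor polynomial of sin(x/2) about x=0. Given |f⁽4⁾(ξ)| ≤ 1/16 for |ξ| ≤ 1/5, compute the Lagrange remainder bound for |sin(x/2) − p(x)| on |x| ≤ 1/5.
1/240000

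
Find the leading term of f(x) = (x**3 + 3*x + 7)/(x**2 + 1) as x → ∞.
x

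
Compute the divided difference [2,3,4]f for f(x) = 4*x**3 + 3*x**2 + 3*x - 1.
39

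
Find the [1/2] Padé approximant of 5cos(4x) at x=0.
5/(8*x**2 + 1)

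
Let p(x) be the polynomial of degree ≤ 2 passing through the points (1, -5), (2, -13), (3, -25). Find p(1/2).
-5/2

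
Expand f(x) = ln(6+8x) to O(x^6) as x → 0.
log(6) + 4*x/3 - 8*x**2/9 + 64*x**3/81 - 64*x**4/81 + 1024*x**5/1215 + O(x**6)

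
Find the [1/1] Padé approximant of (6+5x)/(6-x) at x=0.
(5*x/6 + 1)/(1 - x/6)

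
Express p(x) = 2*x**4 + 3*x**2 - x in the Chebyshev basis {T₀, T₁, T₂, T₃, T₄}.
(9/4)T₀ - T₁ + (5/2)T₂ + (1/4)T₄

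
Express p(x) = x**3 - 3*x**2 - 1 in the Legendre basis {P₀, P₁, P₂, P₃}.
(-2)P₀ + (3/5)P₁ + (-2)P₂ + (2/5)P₃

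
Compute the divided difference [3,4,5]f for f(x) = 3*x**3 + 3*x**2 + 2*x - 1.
39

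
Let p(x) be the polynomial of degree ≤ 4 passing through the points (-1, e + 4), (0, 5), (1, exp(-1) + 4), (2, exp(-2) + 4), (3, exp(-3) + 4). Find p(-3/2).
(-180*e + 35 + 378*exp(2) + (92 + 315*e)*exp(3))*exp(-3)/128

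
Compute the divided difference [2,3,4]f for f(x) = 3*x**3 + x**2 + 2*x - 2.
28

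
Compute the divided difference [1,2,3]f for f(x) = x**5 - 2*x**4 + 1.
40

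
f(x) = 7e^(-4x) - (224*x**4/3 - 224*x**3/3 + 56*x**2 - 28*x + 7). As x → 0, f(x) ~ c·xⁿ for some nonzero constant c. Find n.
5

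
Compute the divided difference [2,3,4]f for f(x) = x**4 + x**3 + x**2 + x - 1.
65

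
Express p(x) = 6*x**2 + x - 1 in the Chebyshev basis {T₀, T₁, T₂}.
(2)T₀ + T₁ + (3)T₂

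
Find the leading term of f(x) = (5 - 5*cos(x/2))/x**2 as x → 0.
5/8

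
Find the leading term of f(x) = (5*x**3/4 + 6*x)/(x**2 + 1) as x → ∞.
5*x/4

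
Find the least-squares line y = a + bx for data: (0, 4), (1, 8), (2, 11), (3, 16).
a = 39/10, b = 39/10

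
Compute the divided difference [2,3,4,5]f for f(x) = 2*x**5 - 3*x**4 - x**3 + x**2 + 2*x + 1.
207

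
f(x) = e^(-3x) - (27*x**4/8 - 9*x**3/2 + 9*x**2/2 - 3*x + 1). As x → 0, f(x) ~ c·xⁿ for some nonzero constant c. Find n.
5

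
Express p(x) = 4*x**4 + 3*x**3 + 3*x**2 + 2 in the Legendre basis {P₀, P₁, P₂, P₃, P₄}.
(19/5)P₀ + (9/5)P₁ + (30/7)P₂ + (6/5)P₃ + (32/35)P₄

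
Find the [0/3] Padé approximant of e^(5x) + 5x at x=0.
1/(-4625*x**3/6 + 175*x**2/2 - 10*x + 1)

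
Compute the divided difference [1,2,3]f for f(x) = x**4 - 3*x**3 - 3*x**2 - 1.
4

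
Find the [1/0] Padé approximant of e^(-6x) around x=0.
1 - 6*x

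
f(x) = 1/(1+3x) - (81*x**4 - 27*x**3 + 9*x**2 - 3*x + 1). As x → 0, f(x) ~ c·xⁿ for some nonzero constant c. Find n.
5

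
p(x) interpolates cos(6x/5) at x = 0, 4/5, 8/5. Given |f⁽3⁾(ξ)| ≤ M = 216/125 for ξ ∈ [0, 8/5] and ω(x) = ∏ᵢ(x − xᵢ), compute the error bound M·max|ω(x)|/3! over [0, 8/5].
512*sqrt(3)/15625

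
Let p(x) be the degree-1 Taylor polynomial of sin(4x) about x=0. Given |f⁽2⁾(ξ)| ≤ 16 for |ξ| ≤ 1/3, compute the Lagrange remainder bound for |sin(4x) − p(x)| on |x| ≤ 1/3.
8/9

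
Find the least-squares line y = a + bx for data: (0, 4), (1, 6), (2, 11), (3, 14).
a = 7/2, b = 7/2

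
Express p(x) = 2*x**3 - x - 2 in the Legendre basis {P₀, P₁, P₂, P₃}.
(-2)P₀ + (1/5)P₁ + (4/5)P₃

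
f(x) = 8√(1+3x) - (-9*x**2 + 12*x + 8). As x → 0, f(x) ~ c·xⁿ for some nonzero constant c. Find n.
3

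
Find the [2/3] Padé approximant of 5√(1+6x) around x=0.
(315*x**2/4 + 42*x + 5)/(-27*x**3/20 + 81*x**2/20 + 27*x/5 + 1)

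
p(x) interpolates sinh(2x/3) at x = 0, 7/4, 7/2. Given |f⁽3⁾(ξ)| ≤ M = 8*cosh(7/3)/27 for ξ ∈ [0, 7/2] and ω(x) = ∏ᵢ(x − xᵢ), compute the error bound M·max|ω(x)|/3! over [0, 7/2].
343*sqrt(3)*cosh(7/3)/5832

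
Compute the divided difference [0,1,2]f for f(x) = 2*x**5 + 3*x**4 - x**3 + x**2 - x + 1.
49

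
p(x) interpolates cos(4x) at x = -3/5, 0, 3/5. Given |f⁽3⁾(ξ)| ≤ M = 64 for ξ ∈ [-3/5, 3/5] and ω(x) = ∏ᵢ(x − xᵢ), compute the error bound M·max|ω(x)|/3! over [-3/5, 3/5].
64*sqrt(3)/125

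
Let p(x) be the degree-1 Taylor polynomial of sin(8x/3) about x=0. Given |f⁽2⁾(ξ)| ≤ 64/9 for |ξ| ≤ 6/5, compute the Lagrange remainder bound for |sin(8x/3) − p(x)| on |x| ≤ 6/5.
128/25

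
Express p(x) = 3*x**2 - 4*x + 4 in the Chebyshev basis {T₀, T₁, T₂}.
(11/2)T₀ + (-4)T₁ + (3/2)T₂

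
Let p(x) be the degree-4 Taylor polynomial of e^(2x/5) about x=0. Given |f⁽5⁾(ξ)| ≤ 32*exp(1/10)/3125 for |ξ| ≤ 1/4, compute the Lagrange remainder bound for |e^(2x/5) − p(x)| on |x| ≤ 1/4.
exp(1/10)/12000000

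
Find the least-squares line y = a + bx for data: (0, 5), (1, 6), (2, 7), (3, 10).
a = 23/5, b = 8/5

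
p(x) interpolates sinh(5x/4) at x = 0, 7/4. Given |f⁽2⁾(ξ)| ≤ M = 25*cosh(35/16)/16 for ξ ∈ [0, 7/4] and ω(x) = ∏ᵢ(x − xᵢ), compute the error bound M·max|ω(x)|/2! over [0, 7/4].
1225*cosh(35/16)/2048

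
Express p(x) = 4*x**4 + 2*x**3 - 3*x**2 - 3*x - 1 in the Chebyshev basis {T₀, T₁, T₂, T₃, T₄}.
-T₀ + (-3/2)T₁ + (1/2)T₂ + (1/2)T₃ + (1/2)T₄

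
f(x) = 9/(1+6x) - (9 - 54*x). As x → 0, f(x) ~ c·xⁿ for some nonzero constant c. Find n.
2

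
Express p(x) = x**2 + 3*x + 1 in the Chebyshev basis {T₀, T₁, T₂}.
(3/2)T₀ + (3)T₁ + (1/2)T₂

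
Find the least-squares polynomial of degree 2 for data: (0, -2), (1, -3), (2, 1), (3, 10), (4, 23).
-73/35 + (-219/70)x + (33/14)x²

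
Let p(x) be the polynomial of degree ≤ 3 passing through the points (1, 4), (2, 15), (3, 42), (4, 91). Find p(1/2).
21/8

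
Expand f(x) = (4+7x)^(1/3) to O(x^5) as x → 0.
2**(2/3) + 7*2**(2/3)*x/12 - 49*2**(2/3)*x**2/144 + 1715*2**(2/3)*x**3/5184 - 12005*2**(2/3)*x**4/31104 + O(x**5)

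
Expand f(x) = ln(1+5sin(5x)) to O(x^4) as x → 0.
25*x - 625*x**2/2 + 30625*x**3/6 + O(x**4)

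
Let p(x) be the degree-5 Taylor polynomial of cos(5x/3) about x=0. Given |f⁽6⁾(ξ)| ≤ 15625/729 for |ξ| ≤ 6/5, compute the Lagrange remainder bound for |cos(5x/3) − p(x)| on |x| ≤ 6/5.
4/45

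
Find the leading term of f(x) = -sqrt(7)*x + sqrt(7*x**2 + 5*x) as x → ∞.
5*sqrt(7)/14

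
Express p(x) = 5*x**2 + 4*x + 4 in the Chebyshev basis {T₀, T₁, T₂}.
(13/2)T₀ + (4)T₁ + (5/2)T₂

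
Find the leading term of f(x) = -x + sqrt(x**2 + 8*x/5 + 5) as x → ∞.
4/5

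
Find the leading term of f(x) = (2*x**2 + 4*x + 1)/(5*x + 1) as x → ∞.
2*x/5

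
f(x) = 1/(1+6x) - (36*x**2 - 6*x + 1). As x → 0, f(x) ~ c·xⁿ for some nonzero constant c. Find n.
3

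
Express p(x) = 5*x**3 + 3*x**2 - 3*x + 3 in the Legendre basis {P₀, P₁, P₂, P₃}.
(4)P₀ + (2)P₂ + (2)P₃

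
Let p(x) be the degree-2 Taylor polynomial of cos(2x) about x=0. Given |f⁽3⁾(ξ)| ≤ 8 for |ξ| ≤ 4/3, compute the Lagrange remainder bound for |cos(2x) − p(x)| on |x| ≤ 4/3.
256/81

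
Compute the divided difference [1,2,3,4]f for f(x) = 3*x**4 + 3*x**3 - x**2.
33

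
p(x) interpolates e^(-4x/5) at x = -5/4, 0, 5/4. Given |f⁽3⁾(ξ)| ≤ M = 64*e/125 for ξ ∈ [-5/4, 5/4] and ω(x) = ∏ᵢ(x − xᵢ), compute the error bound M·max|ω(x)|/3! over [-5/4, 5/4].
sqrt(3)*e/27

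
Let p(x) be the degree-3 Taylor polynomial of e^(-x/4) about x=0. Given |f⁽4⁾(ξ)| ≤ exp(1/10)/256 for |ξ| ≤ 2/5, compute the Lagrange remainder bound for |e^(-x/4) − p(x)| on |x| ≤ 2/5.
exp(1/10)/240000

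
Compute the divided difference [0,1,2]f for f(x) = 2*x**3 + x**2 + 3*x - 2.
7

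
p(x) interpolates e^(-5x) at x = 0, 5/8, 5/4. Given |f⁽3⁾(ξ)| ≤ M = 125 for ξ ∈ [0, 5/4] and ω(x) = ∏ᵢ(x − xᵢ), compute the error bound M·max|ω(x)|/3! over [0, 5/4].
15625*sqrt(3)/13824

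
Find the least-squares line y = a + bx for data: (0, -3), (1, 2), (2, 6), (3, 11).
a = -29/10, b = 23/5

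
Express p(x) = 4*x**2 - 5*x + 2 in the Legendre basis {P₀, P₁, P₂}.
(10/3)P₀ + (-5)P₁ + (8/3)P₂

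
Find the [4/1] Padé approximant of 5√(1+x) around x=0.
(3*x**4/128 - x**3/8 + 9*x**2/8 + 6*x + 5)/(7*x/10 + 1)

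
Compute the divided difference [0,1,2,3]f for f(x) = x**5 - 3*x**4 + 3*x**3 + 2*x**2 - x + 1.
10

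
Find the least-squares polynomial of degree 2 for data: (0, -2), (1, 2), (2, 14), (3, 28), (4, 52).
-2 + (7/5)x + (3)x²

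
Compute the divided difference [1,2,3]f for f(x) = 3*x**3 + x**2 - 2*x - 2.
19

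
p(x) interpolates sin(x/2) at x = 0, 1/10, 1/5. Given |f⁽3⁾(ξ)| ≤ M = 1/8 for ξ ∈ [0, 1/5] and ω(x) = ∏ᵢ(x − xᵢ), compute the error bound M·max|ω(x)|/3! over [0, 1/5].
sqrt(3)/216000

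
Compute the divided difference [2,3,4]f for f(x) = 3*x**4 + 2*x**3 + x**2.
184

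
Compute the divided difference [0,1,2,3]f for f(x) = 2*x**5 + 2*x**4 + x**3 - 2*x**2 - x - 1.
63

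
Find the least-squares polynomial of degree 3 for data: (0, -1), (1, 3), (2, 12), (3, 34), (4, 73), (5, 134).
-55/63 + (389/189)x + (125/252)x² + (97/108)x³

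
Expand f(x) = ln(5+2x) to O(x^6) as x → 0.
log(5) + 2*x/5 - 2*x**2/25 + 8*x**3/375 - 4*x**4/625 + 32*x**5/15625 + O(x**6)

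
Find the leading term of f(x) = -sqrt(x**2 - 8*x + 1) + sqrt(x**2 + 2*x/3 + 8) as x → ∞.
13/3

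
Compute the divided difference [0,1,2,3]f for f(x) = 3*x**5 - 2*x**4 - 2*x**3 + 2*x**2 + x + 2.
61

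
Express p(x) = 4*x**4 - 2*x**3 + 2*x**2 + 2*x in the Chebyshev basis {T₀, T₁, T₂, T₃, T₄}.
(5/2)T₀ + (1/2)T₁ + (3)T₂ + (-1/2)T₃ + (1/2)T₄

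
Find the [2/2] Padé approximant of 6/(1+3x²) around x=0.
6/(3*x**2 + 1)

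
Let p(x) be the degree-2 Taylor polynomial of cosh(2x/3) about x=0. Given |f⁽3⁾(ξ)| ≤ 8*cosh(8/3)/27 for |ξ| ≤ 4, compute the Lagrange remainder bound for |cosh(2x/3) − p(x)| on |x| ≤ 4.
256*cosh(8/3)/81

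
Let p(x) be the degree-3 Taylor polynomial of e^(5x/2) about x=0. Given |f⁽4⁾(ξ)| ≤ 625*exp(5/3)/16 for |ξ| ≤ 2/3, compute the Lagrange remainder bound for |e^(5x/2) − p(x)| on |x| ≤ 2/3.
625*exp(5/3)/1944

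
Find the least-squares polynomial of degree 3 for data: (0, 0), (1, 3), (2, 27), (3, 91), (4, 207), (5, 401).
-1/6 + (-29/36)x + (4/3)x² + (107/36)x³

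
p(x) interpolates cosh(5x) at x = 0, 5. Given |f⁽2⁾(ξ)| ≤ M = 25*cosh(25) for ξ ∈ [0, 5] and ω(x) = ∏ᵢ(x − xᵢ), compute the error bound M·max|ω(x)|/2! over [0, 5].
625*cosh(25)/8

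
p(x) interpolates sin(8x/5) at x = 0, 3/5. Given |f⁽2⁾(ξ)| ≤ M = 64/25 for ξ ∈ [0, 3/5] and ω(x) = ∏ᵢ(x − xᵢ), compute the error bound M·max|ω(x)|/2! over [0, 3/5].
72/625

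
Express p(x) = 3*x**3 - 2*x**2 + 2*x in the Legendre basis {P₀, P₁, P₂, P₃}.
(-2/3)P₀ + (19/5)P₁ + (-4/3)P₂ + (6/5)P₃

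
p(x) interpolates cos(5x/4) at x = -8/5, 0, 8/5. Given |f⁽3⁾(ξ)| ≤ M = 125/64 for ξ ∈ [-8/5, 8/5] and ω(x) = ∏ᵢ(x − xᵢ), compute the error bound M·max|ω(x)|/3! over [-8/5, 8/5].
8*sqrt(3)/27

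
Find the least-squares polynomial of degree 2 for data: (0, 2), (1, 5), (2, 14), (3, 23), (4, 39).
67/35 + (62/35)x + (13/7)x²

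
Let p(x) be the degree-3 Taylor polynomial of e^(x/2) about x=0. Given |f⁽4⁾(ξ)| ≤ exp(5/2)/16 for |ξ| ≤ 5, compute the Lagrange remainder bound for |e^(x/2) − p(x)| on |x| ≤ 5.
625*exp(5/2)/384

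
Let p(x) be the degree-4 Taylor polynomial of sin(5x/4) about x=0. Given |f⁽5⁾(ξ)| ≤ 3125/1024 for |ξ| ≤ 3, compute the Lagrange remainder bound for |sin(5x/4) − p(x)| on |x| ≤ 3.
50625/8192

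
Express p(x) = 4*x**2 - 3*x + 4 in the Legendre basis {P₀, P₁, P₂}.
(16/3)P₀ + (-3)P₁ + (8/3)P₂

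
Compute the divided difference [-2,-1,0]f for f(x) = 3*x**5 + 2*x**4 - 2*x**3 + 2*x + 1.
-25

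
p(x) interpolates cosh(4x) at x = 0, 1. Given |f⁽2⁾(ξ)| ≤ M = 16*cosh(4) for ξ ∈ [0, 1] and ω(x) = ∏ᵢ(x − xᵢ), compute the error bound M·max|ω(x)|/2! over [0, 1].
2*cosh(4)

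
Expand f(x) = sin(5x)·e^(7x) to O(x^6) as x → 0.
5*x + 35*x**2 + 305*x**3/3 + 140*x**4 + 95*x**5/6 + O(x**6)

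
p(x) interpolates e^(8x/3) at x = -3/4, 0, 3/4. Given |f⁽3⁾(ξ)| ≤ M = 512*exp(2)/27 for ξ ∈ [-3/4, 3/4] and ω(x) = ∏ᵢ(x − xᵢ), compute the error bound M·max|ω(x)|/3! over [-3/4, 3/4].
8*sqrt(3)*exp(2)/27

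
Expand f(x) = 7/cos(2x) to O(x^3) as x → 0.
7 + 14*x**2 + O(x**3)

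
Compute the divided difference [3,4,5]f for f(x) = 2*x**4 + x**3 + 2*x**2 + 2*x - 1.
208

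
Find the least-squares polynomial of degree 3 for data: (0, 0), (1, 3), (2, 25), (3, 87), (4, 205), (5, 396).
1/6 + (-559/252)x + (131/84)x² + (53/18)x³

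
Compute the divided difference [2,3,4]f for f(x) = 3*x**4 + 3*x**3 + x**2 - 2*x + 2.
193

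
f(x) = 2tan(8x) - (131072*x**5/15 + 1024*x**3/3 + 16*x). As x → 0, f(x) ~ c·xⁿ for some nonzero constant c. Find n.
7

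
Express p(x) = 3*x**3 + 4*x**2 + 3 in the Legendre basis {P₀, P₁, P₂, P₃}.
(13/3)P₀ + (9/5)P₁ + (8/3)P₂ + (6/5)P₃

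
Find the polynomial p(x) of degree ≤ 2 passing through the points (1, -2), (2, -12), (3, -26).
-2*x**2 - 4*x + 4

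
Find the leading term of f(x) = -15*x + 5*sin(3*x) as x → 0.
-45*x**3/2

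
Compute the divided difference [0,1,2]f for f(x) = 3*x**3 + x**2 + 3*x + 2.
10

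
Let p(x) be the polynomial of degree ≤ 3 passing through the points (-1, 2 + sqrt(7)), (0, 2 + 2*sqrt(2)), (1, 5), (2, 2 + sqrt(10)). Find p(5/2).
-73/16 - 5*sqrt(7)/16 + 21*sqrt(2)/8 + 35*sqrt(10)/16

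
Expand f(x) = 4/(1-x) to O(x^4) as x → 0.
4 + 4*x + 4*x**2 + 4*x**3 + O(x**4)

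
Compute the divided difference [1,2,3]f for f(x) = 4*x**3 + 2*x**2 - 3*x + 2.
26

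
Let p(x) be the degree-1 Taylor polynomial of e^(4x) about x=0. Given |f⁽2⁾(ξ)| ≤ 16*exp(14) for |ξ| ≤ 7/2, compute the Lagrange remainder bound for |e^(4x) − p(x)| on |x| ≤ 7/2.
98*exp(14)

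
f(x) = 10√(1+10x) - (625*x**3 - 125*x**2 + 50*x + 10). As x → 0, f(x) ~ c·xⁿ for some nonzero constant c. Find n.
4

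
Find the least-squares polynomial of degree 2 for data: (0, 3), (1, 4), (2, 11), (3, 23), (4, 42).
107/35 + (-141/70)x + (41/14)x²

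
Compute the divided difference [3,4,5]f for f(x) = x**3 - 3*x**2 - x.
9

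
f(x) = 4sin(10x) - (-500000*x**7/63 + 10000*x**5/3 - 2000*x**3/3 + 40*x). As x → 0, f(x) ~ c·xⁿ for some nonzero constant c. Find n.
9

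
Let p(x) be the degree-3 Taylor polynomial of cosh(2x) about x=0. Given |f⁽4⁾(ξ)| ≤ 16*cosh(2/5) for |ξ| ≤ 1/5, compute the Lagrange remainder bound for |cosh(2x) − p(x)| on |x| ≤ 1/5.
2*cosh(2/5)/1875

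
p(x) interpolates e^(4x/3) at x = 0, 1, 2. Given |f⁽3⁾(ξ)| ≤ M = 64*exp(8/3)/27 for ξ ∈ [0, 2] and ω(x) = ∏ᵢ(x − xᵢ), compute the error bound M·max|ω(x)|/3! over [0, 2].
64*sqrt(3)*exp(8/3)/729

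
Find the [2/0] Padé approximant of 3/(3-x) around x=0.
x**2/9 + x/3 + 1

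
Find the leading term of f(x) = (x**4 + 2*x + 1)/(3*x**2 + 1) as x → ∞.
x**2/3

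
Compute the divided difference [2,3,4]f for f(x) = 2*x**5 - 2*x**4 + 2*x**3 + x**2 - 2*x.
479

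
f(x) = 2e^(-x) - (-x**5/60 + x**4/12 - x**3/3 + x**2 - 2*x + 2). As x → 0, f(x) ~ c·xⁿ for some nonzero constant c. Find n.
6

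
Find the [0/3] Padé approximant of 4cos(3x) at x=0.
4/(9*x**2/2 + 1)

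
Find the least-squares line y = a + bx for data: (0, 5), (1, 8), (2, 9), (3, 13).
a = 5, b = 5/2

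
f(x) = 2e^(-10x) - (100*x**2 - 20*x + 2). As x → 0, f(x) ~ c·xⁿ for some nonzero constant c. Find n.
3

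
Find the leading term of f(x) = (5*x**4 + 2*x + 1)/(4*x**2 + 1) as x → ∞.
5*x**2/4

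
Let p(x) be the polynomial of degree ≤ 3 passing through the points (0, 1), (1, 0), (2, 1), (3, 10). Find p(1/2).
5/8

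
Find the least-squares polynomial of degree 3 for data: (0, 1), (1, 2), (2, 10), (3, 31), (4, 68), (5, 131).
113/126 + (-11/756)x + (97/252)x² + (26/27)x³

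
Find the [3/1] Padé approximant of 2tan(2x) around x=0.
16*x**3/3 + 4*x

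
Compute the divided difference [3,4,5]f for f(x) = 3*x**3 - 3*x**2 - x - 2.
33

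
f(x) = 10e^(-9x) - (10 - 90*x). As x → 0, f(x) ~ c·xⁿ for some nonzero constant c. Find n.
2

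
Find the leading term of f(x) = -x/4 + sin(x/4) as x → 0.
-x**3/384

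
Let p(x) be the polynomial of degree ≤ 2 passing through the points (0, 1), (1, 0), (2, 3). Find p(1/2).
0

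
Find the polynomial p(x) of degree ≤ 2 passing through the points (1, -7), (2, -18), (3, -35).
-3*x**2 - 2*x - 2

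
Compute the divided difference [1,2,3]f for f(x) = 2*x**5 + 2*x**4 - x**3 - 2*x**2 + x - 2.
222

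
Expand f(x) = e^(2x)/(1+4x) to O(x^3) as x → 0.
1 - 2*x + 10*x**2 + O(x**3)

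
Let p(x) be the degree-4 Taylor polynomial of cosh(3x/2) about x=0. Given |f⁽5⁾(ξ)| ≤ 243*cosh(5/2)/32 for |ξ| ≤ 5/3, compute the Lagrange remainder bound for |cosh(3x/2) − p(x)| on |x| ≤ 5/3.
625*cosh(5/2)/768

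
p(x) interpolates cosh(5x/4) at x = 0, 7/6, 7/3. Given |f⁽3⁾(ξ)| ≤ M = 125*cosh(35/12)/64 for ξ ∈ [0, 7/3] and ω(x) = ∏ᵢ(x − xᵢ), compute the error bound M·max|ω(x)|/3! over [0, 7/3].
42875*sqrt(3)*cosh(35/12)/373248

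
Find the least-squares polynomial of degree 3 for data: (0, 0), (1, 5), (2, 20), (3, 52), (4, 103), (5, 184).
-11/126 + (1709/756)x + (503/252)x² + (53/54)x³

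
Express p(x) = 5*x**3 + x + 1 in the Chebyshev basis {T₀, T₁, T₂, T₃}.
T₀ + (19/4)T₁ + (5/4)T₃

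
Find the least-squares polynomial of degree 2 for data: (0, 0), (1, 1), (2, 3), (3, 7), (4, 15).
2/7 + (-34/35)x + (8/7)x²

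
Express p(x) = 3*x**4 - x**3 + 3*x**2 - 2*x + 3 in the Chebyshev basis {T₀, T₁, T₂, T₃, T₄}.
(45/8)T₀ + (-11/4)T₁ + (3)T₂ + (-1/4)T₃ + (3/8)T₄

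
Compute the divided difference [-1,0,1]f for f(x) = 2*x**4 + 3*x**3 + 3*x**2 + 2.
5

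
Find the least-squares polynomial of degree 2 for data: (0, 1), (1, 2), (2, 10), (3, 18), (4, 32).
5/7 + (13/35)x + (13/7)x²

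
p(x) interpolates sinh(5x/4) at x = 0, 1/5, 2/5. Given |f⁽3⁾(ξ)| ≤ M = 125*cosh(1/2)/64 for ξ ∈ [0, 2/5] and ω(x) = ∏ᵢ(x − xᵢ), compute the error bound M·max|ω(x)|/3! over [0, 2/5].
sqrt(3)*cosh(1/2)/1728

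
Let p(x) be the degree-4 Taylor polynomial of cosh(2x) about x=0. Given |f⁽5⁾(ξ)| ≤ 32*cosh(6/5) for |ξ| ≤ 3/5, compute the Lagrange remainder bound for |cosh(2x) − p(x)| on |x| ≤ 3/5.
324*cosh(6/5)/15625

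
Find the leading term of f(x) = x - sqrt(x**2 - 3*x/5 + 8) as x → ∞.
3/10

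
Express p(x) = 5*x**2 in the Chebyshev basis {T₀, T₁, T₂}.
(5/2)T₀ + (5/2)T₂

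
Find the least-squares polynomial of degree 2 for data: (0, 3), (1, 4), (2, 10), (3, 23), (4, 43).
113/35 + (-207/70)x + (45/14)x²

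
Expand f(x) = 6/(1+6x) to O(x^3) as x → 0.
6 - 36*x + 216*x**2 + O(x**3)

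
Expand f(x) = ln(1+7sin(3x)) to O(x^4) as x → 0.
21*x - 441*x**2/2 + 6111*x**3/2 + O(x**4)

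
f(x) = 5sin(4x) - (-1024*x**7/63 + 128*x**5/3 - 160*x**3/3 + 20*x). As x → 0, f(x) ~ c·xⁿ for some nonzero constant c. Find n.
9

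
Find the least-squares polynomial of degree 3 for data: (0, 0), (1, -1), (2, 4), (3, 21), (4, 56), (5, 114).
2/63 + (-881/378)x + (65/252)x² + (103/108)x³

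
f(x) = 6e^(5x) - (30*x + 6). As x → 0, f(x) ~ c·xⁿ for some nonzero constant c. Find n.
2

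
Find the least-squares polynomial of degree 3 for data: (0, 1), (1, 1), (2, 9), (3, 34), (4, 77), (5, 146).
23/21 + (-449/126)x + (185/84)x² + (31/36)x³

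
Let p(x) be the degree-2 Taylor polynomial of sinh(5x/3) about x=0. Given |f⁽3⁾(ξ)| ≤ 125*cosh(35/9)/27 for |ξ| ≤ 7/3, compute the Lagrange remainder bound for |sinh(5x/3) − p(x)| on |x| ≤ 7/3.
42875*cosh(35/9)/4374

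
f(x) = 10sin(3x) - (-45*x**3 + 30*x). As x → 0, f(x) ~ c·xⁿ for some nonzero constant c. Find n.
5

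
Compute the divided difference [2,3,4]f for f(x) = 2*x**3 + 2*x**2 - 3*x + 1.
20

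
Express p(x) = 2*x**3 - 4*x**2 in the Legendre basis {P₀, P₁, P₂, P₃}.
(-4/3)P₀ + (6/5)P₁ + (-8/3)P₂ + (4/5)P₃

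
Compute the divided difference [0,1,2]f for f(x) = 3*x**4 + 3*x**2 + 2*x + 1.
24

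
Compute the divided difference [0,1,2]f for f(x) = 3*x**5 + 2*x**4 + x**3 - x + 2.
62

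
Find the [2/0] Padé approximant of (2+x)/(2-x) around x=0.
x**2/2 + x + 1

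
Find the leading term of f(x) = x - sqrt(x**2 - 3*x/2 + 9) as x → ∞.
3/4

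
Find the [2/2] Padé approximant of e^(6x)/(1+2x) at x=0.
(3*x**2 + 2*x + 1)/(x**2 - 2*x + 1)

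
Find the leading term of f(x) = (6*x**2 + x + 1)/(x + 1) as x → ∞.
6*x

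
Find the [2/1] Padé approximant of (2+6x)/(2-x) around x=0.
(3*x + 1)/(1 - x/2)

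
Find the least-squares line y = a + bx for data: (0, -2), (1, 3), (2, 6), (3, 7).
a = -1, b = 3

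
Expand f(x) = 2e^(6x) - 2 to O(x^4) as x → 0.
12*x + 36*x**2 + 72*x**3 + O(x**4)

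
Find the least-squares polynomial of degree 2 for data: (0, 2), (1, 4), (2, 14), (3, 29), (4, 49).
58/35 + (13/70)x + (41/14)x²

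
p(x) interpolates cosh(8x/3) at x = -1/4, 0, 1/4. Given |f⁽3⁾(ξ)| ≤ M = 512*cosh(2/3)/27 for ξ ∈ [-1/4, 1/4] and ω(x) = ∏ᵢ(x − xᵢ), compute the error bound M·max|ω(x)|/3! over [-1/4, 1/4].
8*sqrt(3)*cosh(2/3)/729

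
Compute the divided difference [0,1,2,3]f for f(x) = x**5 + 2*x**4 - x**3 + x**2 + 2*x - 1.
36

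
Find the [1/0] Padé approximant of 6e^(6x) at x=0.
36*x + 6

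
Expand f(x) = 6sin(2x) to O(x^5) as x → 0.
12*x - 8*x**3 + O(x**5)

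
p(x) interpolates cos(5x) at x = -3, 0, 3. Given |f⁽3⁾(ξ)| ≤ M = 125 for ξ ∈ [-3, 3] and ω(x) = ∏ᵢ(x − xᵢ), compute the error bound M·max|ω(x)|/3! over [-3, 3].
125*sqrt(3)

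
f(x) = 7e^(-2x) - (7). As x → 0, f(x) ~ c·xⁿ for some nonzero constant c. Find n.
1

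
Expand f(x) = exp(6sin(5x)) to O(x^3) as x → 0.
1 + 30*x + 450*x**2 + O(x**3)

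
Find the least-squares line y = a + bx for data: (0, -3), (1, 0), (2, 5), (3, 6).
a = -14/5, b = 16/5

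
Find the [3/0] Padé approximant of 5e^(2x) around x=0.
20*x**3/3 + 10*x**2 + 10*x + 5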